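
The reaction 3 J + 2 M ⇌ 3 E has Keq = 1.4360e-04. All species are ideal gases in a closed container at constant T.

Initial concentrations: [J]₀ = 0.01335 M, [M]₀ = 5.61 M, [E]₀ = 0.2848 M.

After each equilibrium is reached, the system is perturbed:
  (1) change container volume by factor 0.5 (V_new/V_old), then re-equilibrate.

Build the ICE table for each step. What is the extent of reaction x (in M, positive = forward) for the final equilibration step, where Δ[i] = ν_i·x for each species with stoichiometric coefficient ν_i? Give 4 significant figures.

x = 0.01323 M

Q₀ = 308.5 vs Keq = 1.4360e-04 ⇒ Q>K, reverse
Step 1:
                   J          M          E
  Initial    0.01335       5.61     0.2848
  Change      0.2418     0.1612    -0.2418
  Equil       0.2552      5.771    0.04299
  solve Keq expr → x = -0.0806; check Q = 1.4360e-04
Then change container volume by factor 0.5 (V_new/V_old).
Step 2:
                   J          M          E
  Initial     0.5103      11.54    0.08598
  Change     -0.0397   -0.02646     0.0397
  Equil       0.4706      11.52     0.1257
  solve Keq expr → x = 0.01323; check Q = 1.4360e-04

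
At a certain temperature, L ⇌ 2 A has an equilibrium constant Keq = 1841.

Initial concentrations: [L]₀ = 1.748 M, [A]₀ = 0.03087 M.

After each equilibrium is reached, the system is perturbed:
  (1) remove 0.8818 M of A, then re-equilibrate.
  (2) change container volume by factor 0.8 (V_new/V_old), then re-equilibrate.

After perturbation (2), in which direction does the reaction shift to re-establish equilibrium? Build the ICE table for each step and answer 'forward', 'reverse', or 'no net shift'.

Q₀ = 5.4517e-04 vs Keq = 1841 ⇒ Q<K, forward
Step 1:
                   L          A
  I            1.748    0.03087
  C           -1.741      3.483
  E         0.006705      3.513
  solve Keq expr → x = 1.741; check Q = 1841
Then remove 0.8818 M of A.
Step 2:
                   L          A
  I         0.006705      2.632
  C        -0.002927   0.005853
  E         0.003779      2.638
  solve Keq expr → x = 0.002927; check Q = 1841
Then change container volume by factor 0.8 (V_new/V_old).
Step 3:
                   L          A
  I         0.004723      3.297
  C         0.001172  -0.002345
  E         0.005896      3.295
  solve Keq expr → x = -0.001172; check Q = 1841

Direction: reverse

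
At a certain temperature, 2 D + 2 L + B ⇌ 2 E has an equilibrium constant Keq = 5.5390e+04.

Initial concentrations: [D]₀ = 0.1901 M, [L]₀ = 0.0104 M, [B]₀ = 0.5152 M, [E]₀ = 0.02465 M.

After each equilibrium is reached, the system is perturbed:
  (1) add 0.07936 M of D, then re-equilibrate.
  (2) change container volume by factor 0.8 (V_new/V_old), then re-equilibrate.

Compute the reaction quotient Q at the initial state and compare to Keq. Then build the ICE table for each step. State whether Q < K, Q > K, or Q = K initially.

Q₀ = 301.7; Q < K (proceeds forward)

Q₀ = 301.7 vs Keq = 5.5390e+04 ⇒ Q<K, forward
Step 1:
                  D         L         B         E
  Initial    0.1901    0.0104    0.5152   0.02465
  Change  -0.009284 -0.009284 -0.004642  0.009284
  Equil      0.1808  0.001116    0.5106   0.03393
  solve Keq expr → x = 0.004642; check Q = 5.5390e+04
Then add 0.07936 M of D.
Step 2:
                  D         L         B         E
  Initial    0.2602  0.001116    0.5106   0.03393
  Change  -3.3170e-04 -3.3170e-04 -1.6585e-04 3.3170e-04
  Equil      0.2598 7.8429e-04    0.5104   0.03427
  solve Keq expr → x = 1.6585e-04; check Q = 5.5390e+04
Then change container volume by factor 0.8 (V_new/V_old).
Step 3:
                  D         L         B         E
  Initial    0.3248 9.8037e-04     0.638   0.04283
  Change  -2.7372e-04 -2.7372e-04 -1.3686e-04 2.7372e-04
  Equil      0.3245 7.0665e-04    0.6379   0.04311
  solve Keq expr → x = 1.3686e-04; check Q = 5.5390e+04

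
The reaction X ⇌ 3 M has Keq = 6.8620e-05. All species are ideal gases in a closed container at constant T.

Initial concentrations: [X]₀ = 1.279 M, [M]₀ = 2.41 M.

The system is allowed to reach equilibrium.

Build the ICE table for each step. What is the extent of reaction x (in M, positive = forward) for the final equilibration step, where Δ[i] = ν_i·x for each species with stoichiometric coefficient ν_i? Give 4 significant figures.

Q₀ = 10.94 vs Keq = 6.8620e-05 ⇒ Q>K, reverse
Step 1:
                    X           M
  init          1.279        2.41
  Δ             0.786      -2.358
  eq            2.065     0.05213
  solve Keq expr → x = -0.786; check Q = 6.8620e-05

x = -0.786 M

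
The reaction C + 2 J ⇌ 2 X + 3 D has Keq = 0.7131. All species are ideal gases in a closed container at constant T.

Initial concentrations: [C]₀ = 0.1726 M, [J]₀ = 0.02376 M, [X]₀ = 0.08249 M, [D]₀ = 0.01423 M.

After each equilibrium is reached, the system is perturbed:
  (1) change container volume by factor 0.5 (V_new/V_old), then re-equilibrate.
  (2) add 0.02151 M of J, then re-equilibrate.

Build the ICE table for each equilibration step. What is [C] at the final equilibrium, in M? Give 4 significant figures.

Q₀ = 2.0123e-04 vs Keq = 0.7131 ⇒ Q<K, forward
Step 1:
                  C         J         X         D
  I          0.1726   0.02376   0.08249   0.01423
  C        -0.01041  -0.02082   0.02082   0.03122
  E          0.1622  0.002944    0.1033   0.04545
  solve Keq expr → x = 0.01041; check Q = 0.7131
Then change container volume by factor 0.5 (V_new/V_old).
Step 2:
                  C         J         X         D
  I          0.3244  0.005887    0.2066   0.09091
  C        0.002189  0.004378 -0.004378 -0.006566
  E          0.3266   0.01027    0.2022   0.08434
  solve Keq expr → x = -0.002189; check Q = 0.7131
Then add 0.02151 M of J.
Step 3:
                  C         J         X         D
  I          0.3266   0.03178    0.2022   0.08434
  C       -0.007806  -0.01561   0.01561   0.02342
  E          0.3188   0.01616    0.2178    0.1078
  solve Keq expr → x = 0.007806; check Q = 0.7131

[C]_eq = 0.3188 M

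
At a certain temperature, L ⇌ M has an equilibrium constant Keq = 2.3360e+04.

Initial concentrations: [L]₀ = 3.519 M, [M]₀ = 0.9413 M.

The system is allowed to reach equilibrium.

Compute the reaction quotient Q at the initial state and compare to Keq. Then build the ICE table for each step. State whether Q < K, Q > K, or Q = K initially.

Q₀ = 0.2675; Q < K (proceeds forward)

Q₀ = 0.2675 vs Keq = 2.3360e+04 ⇒ Q<K, forward
Step 1:
                  L         M
  I           3.519    0.9413
  C          -3.519     3.519
  E       1.9093e-04      4.46
  solve Keq expr → x = 3.519; check Q = 2.3360e+04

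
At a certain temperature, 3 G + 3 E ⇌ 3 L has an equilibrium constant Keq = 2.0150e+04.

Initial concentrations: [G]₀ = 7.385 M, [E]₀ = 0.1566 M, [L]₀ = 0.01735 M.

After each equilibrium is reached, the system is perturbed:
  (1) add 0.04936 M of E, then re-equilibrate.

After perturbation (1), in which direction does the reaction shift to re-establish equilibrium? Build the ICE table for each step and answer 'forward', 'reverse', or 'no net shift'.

Q₀ = 3.3765e-06 vs Keq = 2.0150e+04 ⇒ Q<K, forward
Step 1:
                  G         E         L
  I           7.385    0.1566   0.01735
  C         -0.1557   -0.1557    0.1557
  E           7.229 8.7977e-04    0.1731
  solve Keq expr → x = 0.05191; check Q = 2.0150e+04
Then add 0.04936 M of E.
Step 2:
                  G         E         L
  I           7.229   0.05024    0.1731
  C         -0.0491   -0.0491    0.0491
  E            7.18  0.001137    0.2222
  solve Keq expr → x = 0.01637; check Q = 2.0150e+04

Direction: forward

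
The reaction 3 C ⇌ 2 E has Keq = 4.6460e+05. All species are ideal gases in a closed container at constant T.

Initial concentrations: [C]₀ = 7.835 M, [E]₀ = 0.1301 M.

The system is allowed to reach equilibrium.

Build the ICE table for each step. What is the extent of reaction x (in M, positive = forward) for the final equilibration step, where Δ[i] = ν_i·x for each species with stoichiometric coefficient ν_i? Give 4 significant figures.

x = 2.599 M

Q₀ = 3.5191e-05 vs Keq = 4.6460e+05 ⇒ Q<K, forward
Step 1:
                   C          E
  init         7.835     0.1301
  Δ           -7.796      5.197
  eq         0.03938      5.327
  solve Keq expr → x = 2.599; check Q = 4.6460e+05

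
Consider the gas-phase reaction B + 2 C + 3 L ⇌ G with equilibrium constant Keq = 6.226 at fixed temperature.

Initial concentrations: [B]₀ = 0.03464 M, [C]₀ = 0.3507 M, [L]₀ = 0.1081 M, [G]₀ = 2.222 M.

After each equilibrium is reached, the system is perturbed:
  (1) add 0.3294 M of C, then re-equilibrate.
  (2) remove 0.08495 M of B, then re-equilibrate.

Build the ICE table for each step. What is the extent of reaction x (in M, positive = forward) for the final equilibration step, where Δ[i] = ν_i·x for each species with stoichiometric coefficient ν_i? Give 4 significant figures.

Q₀ = 4.1287e+05 vs Keq = 6.226 ⇒ Q>K, reverse
Step 1:
                  B         C         L         G
  I         0.03464    0.3507    0.1081     2.222
  C          0.2998    0.5995    0.8993   -0.2998
  E          0.3344    0.9502     1.007     1.922
  solve Keq expr → x = -0.2998; check Q = 6.226
Then add 0.3294 M of C.
Step 2:
                  B         C         L         G
  I          0.3344      1.28     1.007     1.922
  C        -0.03639  -0.07279   -0.1092   0.03639
  E           0.298     1.207    0.8982     1.959
  solve Keq expr → x = 0.03639; check Q = 6.226
Then remove 0.08495 M of B.
Step 3:
                  B         C         L         G
  I          0.2131     1.207    0.8982     1.959
  C         0.01864   0.03729   0.05593  -0.01864
  E          0.2317     1.244    0.9542      1.94
  solve Keq expr → x = -0.01864; check Q = 6.226

x = -0.01864 M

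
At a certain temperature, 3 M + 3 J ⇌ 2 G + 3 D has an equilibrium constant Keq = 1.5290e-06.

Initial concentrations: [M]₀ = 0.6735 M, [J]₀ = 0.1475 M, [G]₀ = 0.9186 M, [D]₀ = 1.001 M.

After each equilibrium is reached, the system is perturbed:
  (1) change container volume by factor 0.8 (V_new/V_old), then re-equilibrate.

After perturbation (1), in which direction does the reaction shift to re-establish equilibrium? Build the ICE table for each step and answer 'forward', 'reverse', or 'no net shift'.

Q₀ = 863.3 vs Keq = 1.5290e-06 ⇒ Q>K, reverse
Step 1:
                  M         J         G         D
  Initial    0.6735    0.1475    0.9186     1.001
  Change     0.9532    0.9532   -0.6354   -0.9532
  Equil       1.627     1.101    0.2832   0.04783
  solve Keq expr → x = -0.3177; check Q = 1.5290e-06
Then change container volume by factor 0.8 (V_new/V_old).
Step 2:
                  M         J         G         D
  Initial     2.033     1.376    0.3539   0.05979
  Change  -0.003986 -0.003986  0.002657  0.003986
  Equil       2.029     1.372    0.3566   0.06378
  solve Keq expr → x = 0.001329; check Q = 1.5290e-06

Direction: forward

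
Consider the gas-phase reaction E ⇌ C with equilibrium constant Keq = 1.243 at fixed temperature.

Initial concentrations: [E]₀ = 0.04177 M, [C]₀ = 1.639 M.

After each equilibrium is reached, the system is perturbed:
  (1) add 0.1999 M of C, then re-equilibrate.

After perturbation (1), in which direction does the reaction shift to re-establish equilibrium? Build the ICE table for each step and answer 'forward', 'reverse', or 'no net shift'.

Q₀ = 39.24 vs Keq = 1.243 ⇒ Q>K, reverse
Step 1:
                   E          C
  I          0.04177      1.639
  C           0.7076    -0.7076
  E           0.7493     0.9314
  solve Keq expr → x = -0.7076; check Q = 1.243
Then add 0.1999 M of C.
Step 2:
                   E          C
  I           0.7493      1.131
  C          0.08912   -0.08912
  E           0.8385      1.042
  solve Keq expr → x = -0.08912; check Q = 1.243

Direction: reverse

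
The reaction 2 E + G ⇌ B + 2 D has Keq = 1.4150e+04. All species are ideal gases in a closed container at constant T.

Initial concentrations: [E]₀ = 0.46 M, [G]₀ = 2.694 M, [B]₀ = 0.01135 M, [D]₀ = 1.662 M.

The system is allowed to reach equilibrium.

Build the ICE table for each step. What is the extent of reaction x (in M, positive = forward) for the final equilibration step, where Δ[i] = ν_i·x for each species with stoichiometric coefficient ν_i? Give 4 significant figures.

Q₀ = 0.055 vs Keq = 1.4150e+04 ⇒ Q<K, forward
Step 1:
                  E         G         B         D
  I            0.46     2.694   0.01135     1.662
  C         -0.4545   -0.2272    0.2272    0.4545
  E        0.005533     2.467    0.2386     2.116
  solve Keq expr → x = 0.2272; check Q = 1.4150e+04

x = 0.2272 M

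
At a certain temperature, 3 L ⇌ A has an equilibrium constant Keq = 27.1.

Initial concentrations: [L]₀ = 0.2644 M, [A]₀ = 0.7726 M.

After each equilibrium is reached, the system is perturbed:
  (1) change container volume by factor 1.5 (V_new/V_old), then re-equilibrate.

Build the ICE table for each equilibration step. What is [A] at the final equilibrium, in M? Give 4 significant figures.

[A]_eq = 0.4865 M

Q₀ = 41.8 vs Keq = 27.1 ⇒ Q>K, reverse
Step 1:
                   L          A
  I           0.2644     0.7726
  C          0.03935   -0.01312
  E           0.3038     0.7595
  solve Keq expr → x = -0.01312; check Q = 27.1
Then change container volume by factor 1.5 (V_new/V_old).
Step 2:
                   L          A
  I           0.2025     0.5063
  C          0.05935   -0.01978
  E           0.2618     0.4865
  solve Keq expr → x = -0.01978; check Q = 27.1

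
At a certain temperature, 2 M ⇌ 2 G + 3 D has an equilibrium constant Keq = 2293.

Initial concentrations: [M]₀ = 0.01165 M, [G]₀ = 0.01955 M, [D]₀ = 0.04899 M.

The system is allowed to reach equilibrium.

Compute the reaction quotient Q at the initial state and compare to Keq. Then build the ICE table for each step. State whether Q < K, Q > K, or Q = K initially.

Q₀ = 3.3110e-04; Q < K (proceeds forward)

Q₀ = 3.3110e-04 vs Keq = 2293 ⇒ Q<K, forward
Step 1:
                  M         G         D
  init      0.01165   0.01955   0.04899
  Δ        -0.01164   0.01164   0.01746
  eq      1.1156e-05   0.03119   0.06645
  solve Keq expr → x = 0.005819; check Q = 2293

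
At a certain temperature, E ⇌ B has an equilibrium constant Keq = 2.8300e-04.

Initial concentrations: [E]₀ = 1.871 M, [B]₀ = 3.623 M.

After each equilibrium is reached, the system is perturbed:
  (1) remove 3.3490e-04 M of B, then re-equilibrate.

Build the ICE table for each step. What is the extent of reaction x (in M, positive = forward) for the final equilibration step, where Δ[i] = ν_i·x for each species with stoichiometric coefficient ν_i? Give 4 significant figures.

Q₀ = 1.936 vs Keq = 2.8300e-04 ⇒ Q>K, reverse
Step 1:
                  E         B
  I           1.871     3.623
  C           3.621    -3.621
  E           5.492  0.001554
  solve Keq expr → x = -3.621; check Q = 2.8300e-04
Then remove 3.3490e-04 M of B.
Step 2:
                  E         B
  I           5.492  0.001219
  C       -3.3481e-04 3.3481e-04
  E           5.492  0.001554
  solve Keq expr → x = 3.3481e-04; check Q = 2.8300e-04

x = 3.3481e-04 M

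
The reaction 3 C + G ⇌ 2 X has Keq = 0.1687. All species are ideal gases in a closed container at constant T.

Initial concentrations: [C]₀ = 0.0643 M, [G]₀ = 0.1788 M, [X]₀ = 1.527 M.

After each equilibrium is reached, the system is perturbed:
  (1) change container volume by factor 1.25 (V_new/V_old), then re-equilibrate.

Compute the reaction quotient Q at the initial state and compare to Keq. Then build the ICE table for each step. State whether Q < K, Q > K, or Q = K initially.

Q₀ = 4.9054e+04 vs Keq = 0.1687 ⇒ Q>K, reverse
Step 1:
                    C           G           X
  init         0.0643      0.1788       1.527
  Δ             1.406      0.4688     -0.9375
  eq            1.471      0.6476      0.5895
  solve Keq expr → x = -0.4688; check Q = 0.1687
Then change container volume by factor 1.25 (V_new/V_old).
Step 2:
                    C           G           X
  init          1.176      0.5181      0.4716
  Δ           0.07331     0.02444    -0.04888
  eq             1.25      0.5425      0.4227
  solve Keq expr → x = -0.02444; check Q = 0.1687

Q₀ = 4.9054e+04; Q > K (proceeds reverse)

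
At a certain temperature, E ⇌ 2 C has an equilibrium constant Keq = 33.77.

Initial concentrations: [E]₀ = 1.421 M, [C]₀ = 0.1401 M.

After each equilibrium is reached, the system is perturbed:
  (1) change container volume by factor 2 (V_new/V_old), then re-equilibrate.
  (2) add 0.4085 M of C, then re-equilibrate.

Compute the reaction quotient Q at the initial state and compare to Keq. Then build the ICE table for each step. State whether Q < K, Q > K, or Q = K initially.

Q₀ = 0.01381 vs Keq = 33.77 ⇒ Q<K, forward
Step 1:
                    E           C
  I             1.421      0.1401
  C            -1.223       2.446
  E             0.198       2.586
  solve Keq expr → x = 1.223; check Q = 33.77
Then change container volume by factor 2 (V_new/V_old).
Step 2:
                    E           C
  I           0.09902       1.293
  C          -0.04275     0.08549
  E           0.05627       1.379
  solve Keq expr → x = 0.04275; check Q = 33.77
Then add 0.4085 M of C.
Step 3:
                    E           C
  I           0.05627       1.787
  C            0.0317     -0.0634
  E           0.08797       1.724
  solve Keq expr → x = -0.0317; check Q = 33.77

Q₀ = 0.01381; Q < K (proceeds forward)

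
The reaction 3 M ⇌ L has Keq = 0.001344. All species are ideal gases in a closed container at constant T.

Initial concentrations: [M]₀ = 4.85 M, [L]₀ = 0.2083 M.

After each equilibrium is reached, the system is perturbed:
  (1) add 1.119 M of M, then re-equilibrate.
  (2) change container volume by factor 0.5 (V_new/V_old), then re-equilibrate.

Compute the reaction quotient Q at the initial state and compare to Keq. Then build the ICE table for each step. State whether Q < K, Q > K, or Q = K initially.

Q₀ = 0.001826 vs Keq = 0.001344 ⇒ Q>K, reverse
Step 1:
                  M         L
  init         4.85    0.2083
  Δ          0.1276  -0.04254
  eq          4.978    0.1658
  solve Keq expr → x = -0.04254; check Q = 0.001344
Then add 1.119 M of M.
Step 2:
                  M         L
  init        6.097    0.1658
  Δ         -0.2915   0.09717
  eq          5.805    0.2629
  solve Keq expr → x = 0.09717; check Q = 0.001344
Then change container volume by factor 0.5 (V_new/V_old).
Step 3:
                  M         L
  init        11.61    0.5259
  Δ          -2.001    0.6668
  eq           9.61     1.193
  solve Keq expr → x = 0.6668; check Q = 0.001344

Q₀ = 0.001826; Q > K (proceeds reverse)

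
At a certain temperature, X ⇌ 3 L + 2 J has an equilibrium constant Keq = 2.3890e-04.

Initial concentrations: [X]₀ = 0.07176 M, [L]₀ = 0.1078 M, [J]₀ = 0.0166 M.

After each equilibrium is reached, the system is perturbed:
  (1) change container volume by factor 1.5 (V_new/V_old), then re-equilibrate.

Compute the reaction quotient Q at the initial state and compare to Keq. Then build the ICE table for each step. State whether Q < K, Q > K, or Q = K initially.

Q₀ = 4.8105e-06; Q < K (proceeds forward)

Q₀ = 4.8105e-06 vs Keq = 2.3890e-04 ⇒ Q<K, forward
Step 1:
                    X           L           J
  Initial     0.07176      0.1078      0.0166
  Change     -0.01861     0.05584     0.03723
  Equil       0.05315      0.1636     0.05383
  solve Keq expr → x = 0.01861; check Q = 2.3890e-04
Then change container volume by factor 1.5 (V_new/V_old).
Step 2:
                    X           L           J
  Initial     0.03543      0.1091     0.03589
  Change    -0.008177     0.02453     0.01635
  Equil       0.02725      0.1336     0.05224
  solve Keq expr → x = 0.008177; check Q = 2.3890e-04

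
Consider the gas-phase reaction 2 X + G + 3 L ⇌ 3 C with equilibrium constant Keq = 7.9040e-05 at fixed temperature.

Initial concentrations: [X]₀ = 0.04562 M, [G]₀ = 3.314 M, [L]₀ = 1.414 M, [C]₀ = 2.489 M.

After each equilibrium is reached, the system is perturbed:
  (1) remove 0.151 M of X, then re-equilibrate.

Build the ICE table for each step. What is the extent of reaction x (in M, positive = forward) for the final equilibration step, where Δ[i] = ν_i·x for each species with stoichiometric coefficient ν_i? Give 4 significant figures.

Q₀ = 790.8 vs Keq = 7.9040e-05 ⇒ Q>K, reverse
Step 1:
                    X           G           L           C
  I           0.04562       3.314       1.414       2.489
  C             1.446      0.7231       2.169      -2.169
  E             1.492       4.037       3.583      0.3197
  solve Keq expr → x = -0.7231; check Q = 7.9040e-05
Then remove 0.151 M of X.
Step 2:
                    X           G           L           C
  I             1.341       4.037       3.583      0.3197
  C           0.01229    0.006147     0.01844    -0.01844
  E             1.353       4.043       3.602      0.3013
  solve Keq expr → x = -0.006147; check Q = 7.9040e-05

x = -0.006147 M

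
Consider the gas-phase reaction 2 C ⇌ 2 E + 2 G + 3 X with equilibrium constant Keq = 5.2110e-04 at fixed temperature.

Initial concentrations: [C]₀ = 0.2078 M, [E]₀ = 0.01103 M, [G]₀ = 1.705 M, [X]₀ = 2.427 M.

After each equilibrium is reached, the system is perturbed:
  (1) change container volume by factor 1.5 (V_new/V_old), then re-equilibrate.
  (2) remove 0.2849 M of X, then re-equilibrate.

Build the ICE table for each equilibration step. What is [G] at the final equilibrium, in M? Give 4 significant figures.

Q₀ = 0.1171 vs Keq = 5.2110e-04 ⇒ Q>K, reverse
Step 1:
                  C         E         G         X
  I          0.2078   0.01103     1.705     2.427
  C         0.01025  -0.01025  -0.01025  -0.01537
  E           0.218 7.8421e-04     1.695     2.412
  solve Keq expr → x = -0.005123; check Q = 5.2110e-04
Then change container volume by factor 1.5 (V_new/V_old).
Step 2:
                  C         E         G         X
  I          0.1454 5.2281e-04      1.13     1.608
  C       -9.0595e-04 9.0595e-04 9.0595e-04  0.001359
  E          0.1445  0.001429     1.131     1.609
  solve Keq expr → x = 4.5297e-04; check Q = 5.2110e-04
Then remove 0.2849 M of X.
Step 3:
                  C         E         G         X
  I          0.1445  0.001429     1.131     1.324
  C       -4.7641e-04 4.7641e-04 4.7641e-04 7.1461e-04
  E           0.144  0.001905     1.131     1.325
  solve Keq expr → x = 2.3820e-04; check Q = 5.2110e-04

[G]_eq = 1.131 M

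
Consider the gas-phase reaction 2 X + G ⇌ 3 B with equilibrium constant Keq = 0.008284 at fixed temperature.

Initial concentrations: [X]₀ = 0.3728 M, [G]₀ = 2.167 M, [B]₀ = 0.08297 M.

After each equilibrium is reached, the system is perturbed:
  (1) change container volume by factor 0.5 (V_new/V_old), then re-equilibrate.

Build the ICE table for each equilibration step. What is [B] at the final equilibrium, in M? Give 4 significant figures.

Q₀ = 0.001896 vs Keq = 0.008284 ⇒ Q<K, forward
Step 1:
                    X           G           B
  I            0.3728       2.167     0.08297
  C          -0.02999      -0.015     0.04499
  E            0.3428       2.152       0.128
  solve Keq expr → x = 0.015; check Q = 0.008284
Then change container volume by factor 0.5 (V_new/V_old).
Step 2:
                    X           G           B
  I            0.6856       4.304      0.2559
  C                 0           0           0
  E            0.6856       4.304      0.2559
  solve Keq expr → x = 0; check Q = 0.008284

[B]_eq = 0.2559 M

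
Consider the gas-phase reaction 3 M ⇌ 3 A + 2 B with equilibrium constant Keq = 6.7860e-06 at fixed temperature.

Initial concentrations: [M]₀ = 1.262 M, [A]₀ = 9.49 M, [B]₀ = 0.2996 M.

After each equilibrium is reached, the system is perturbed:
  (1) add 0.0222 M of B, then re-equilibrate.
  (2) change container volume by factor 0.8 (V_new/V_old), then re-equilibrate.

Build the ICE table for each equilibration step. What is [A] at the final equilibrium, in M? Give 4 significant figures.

[A]_eq = 11.26 M

Q₀ = 38.17 vs Keq = 6.7860e-06 ⇒ Q>K, reverse
Step 1:
                  M         A         B
  I           1.262      9.49    0.2996
  C          0.4491   -0.4491   -0.2994
  E           1.711     9.041 2.1448e-04
  solve Keq expr → x = -0.1497; check Q = 6.7860e-06
Then add 0.0222 M of B.
Step 2:
                  M         A         B
  I           1.711     9.041   0.02241
  C         0.03329  -0.03329  -0.02219
  E           1.744     9.008 2.2200e-04
  solve Keq expr → x = -0.0111; check Q = 6.7860e-06
Then change container volume by factor 0.8 (V_new/V_old).
Step 3:
                  M         A         B
  I            2.18     11.26 2.7750e-04
  C       8.3226e-05 -8.3226e-05 -5.5484e-05
  E           2.181     11.26 2.2201e-04
  solve Keq expr → x = -2.7742e-05; check Q = 6.7860e-06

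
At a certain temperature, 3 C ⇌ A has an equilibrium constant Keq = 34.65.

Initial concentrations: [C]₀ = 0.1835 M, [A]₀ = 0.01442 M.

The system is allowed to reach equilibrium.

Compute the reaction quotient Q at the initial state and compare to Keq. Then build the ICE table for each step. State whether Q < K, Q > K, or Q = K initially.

Q₀ = 2.334 vs Keq = 34.65 ⇒ Q<K, forward
Step 1:
                   C          A
  Initial     0.1835    0.01442
  Change    -0.07818    0.02606
  Equil       0.1053    0.04048
  solve Keq expr → x = 0.02606; check Q = 34.65

Q₀ = 2.334; Q < K (proceeds forward)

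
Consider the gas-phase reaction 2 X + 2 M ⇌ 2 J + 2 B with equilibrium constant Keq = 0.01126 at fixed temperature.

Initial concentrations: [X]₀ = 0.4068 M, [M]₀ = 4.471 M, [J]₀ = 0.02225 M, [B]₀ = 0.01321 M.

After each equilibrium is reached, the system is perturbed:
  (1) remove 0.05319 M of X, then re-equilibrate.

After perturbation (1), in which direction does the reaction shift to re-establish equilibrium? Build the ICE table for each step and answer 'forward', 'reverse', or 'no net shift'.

Q₀ = 2.6115e-08 vs Keq = 0.01126 ⇒ Q<K, forward
Step 1:
                    X           M           J           B
  Initial      0.4068       4.471     0.02225     0.01321
  Change      -0.2486     -0.2486      0.2486      0.2486
  Equil        0.1582       4.222      0.2708      0.2618
  solve Keq expr → x = 0.1243; check Q = 0.01126
Then remove 0.05319 M of X.
Step 2:
                    X           M           J           B
  Initial       0.105       4.222      0.2708      0.2618
  Change      0.02457     0.02457    -0.02457    -0.02457
  Equil        0.1296       4.247      0.2462      0.2372
  solve Keq expr → x = -0.01229; check Q = 0.01126

Direction: reverse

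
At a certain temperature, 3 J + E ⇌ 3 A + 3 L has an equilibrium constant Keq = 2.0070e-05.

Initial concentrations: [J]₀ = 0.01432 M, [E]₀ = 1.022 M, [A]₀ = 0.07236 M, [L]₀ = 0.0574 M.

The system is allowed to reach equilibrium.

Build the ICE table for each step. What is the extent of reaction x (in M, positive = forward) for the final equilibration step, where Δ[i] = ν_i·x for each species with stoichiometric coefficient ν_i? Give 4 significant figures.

Q₀ = 0.02388 vs Keq = 2.0070e-05 ⇒ Q>K, reverse
Step 1:
                   J          E          A          L
  Initial    0.01432      1.022    0.07236     0.0574
  Change     0.02942   0.009808   -0.02942   -0.02942
  Equil      0.04374      1.032    0.04294    0.02798
  solve Keq expr → x = -0.009808; check Q = 2.0070e-05

x = -0.009808 M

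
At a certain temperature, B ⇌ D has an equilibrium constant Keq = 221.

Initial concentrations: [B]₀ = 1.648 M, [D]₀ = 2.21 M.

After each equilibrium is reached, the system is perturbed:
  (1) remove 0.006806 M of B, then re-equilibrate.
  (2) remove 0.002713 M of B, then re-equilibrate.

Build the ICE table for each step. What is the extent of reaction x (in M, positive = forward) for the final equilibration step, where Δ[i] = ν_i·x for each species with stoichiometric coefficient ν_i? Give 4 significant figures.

Q₀ = 1.341 vs Keq = 221 ⇒ Q<K, forward
Step 1:
                  B         D
  init        1.648      2.21
  Δ          -1.631     1.631
  eq        0.01738     3.841
  solve Keq expr → x = 1.631; check Q = 221
Then remove 0.006806 M of B.
Step 2:
                  B         D
  init      0.01057     3.841
  Δ        0.006775 -0.006775
  eq        0.01735     3.834
  solve Keq expr → x = -0.006775; check Q = 221
Then remove 0.002713 M of B.
Step 3:
                  B         D
  init      0.01463     3.834
  Δ        0.002701 -0.002701
  eq        0.01734     3.831
  solve Keq expr → x = -0.002701; check Q = 221

x = -0.002701 M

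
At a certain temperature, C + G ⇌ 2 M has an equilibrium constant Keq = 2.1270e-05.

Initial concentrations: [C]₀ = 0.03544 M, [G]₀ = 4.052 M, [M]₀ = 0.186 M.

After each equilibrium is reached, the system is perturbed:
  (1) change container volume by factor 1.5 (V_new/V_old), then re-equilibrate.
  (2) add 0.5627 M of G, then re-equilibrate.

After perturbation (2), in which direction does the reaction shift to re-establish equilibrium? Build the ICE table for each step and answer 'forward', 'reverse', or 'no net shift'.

Q₀ = 0.2409 vs Keq = 2.1270e-05 ⇒ Q>K, reverse
Step 1:
                    C           G           M
  Initial     0.03544       4.052       0.186
  Change      0.09133     0.09133     -0.1827
  Equil        0.1268       4.143    0.003342
  solve Keq expr → x = -0.09133; check Q = 2.1270e-05
Then change container volume by factor 1.5 (V_new/V_old).
Step 2:
                    C           G           M
  Initial     0.08451       2.762    0.002228
  Change            0           0           0
  Equil       0.08451       2.762    0.002228
  solve Keq expr → x = 0; check Q = 2.1270e-05
Then add 0.5627 M of G.
Step 3:
                    C           G           M
  Initial     0.08451       3.325    0.002228
  Change  -1.0743e-04 -1.0743e-04  2.1486e-04
  Equil       0.08441       3.325    0.002443
  solve Keq expr → x = 1.0743e-04; check Q = 2.1270e-05

Direction: forward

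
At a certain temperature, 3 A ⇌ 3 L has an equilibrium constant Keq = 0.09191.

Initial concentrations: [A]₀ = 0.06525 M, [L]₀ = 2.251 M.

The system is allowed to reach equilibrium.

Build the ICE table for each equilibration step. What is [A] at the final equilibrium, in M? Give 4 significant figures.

[A]_eq = 1.596 M

Q₀ = 4.1057e+04 vs Keq = 0.09191 ⇒ Q>K, reverse
Step 1:
                   A          L
  I          0.06525      2.251
  C            1.531     -1.531
  E            1.596     0.7203
  solve Keq expr → x = -0.5102; check Q = 0.09191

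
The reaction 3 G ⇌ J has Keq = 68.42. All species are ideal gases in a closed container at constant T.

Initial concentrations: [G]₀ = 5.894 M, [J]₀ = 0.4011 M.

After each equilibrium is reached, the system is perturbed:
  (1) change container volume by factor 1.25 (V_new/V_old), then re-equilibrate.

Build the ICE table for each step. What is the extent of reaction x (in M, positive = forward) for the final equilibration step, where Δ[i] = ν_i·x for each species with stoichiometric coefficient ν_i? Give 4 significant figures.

Q₀ = 0.001959 vs Keq = 68.42 ⇒ Q<K, forward
Step 1:
                   G          J
  I            5.894     0.4011
  C           -5.573      1.858
  E           0.3208      2.259
  solve Keq expr → x = 1.858; check Q = 68.42
Then change container volume by factor 1.25 (V_new/V_old).
Step 2:
                   G          J
  I           0.2566      1.807
  C          0.04042   -0.01347
  E           0.2971      1.794
  solve Keq expr → x = -0.01347; check Q = 68.42

x = -0.01347 M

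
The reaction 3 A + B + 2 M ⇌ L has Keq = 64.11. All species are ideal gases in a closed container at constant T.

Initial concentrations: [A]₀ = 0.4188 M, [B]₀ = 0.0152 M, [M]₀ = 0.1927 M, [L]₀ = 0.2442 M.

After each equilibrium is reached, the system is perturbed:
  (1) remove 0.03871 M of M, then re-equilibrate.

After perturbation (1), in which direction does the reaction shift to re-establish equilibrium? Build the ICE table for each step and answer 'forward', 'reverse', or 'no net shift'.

Direction: reverse

Q₀ = 5890 vs Keq = 64.11 ⇒ Q>K, reverse
Step 1:
                   A          B          M          L
  Initial     0.4188     0.0152     0.1927     0.2442
  Change      0.2202     0.0734     0.1468    -0.0734
  Equil        0.639     0.0886     0.3395     0.1708
  solve Keq expr → x = -0.0734; check Q = 64.11
Then remove 0.03871 M of M.
Step 2:
                   A          B          M          L
  Initial      0.639     0.0886     0.3008     0.1708
  Change     0.01656    0.00552    0.01104   -0.00552
  Equil       0.6556    0.09412     0.3118     0.1653
  solve Keq expr → x = -0.00552; check Q = 64.11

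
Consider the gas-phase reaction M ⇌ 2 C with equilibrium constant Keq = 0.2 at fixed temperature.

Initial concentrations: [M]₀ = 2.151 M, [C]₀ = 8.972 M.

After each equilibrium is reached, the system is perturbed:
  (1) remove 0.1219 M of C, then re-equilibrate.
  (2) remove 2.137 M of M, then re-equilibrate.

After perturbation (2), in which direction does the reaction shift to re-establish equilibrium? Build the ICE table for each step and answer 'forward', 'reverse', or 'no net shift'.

Direction: reverse

Q₀ = 37.42 vs Keq = 0.2 ⇒ Q>K, reverse
Step 1:
                    M           C
  init          2.151       8.972
  Δ             3.934      -7.869
  eq            6.085       1.103
  solve Keq expr → x = -3.934; check Q = 0.2
Then remove 0.1219 M of C.
Step 2:
                    M           C
  init          6.085      0.9813
  Δ           -0.0583      0.1166
  eq            6.027       1.098
  solve Keq expr → x = 0.0583; check Q = 0.2
Then remove 2.137 M of M.
Step 3:
                    M           C
  init           3.89       1.098
  Δ            0.1022     -0.2044
  eq            3.992      0.8936
  solve Keq expr → x = -0.1022; check Q = 0.2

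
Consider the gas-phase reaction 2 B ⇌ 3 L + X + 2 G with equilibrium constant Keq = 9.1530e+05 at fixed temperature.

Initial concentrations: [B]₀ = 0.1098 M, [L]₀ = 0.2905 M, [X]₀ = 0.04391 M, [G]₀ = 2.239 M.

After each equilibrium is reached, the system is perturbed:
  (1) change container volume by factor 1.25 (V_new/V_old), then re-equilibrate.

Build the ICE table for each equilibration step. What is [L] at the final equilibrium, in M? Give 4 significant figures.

[L]_eq = 0.364 M

Q₀ = 0.4476 vs Keq = 9.1530e+05 ⇒ Q<K, forward
Step 1:
                    B           L           X           G
  Initial      0.1098      0.2905     0.04391       2.239
  Change      -0.1096      0.1643     0.05478      0.1096
  Equil    2.3657e-04      0.4548     0.09869       2.349
  solve Keq expr → x = 0.05478; check Q = 9.1530e+05
Then change container volume by factor 1.25 (V_new/V_old).
Step 2:
                    B           L           X           G
  Initial  1.8925e-04      0.3639     0.07895       1.879
  Change  -6.8050e-05  1.0208e-04  3.4025e-05  6.8050e-05
  Equil    1.2120e-04       0.364     0.07899       1.879
  solve Keq expr → x = 3.4025e-05; check Q = 9.1530e+05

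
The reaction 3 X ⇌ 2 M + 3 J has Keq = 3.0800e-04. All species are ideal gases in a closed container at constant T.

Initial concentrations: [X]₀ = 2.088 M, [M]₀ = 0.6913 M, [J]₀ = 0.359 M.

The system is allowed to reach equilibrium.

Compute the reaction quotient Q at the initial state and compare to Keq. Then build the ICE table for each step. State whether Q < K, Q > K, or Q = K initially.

Q₀ = 0.002429 vs Keq = 3.0800e-04 ⇒ Q>K, reverse
Step 1:
                    X           M           J
  Initial       2.088      0.6913       0.359
  Change       0.1456    -0.09706     -0.1456
  Equil         2.234      0.5942      0.2134
  solve Keq expr → x = -0.04853; check Q = 3.0800e-04

Q₀ = 0.002429; Q > K (proceeds reverse)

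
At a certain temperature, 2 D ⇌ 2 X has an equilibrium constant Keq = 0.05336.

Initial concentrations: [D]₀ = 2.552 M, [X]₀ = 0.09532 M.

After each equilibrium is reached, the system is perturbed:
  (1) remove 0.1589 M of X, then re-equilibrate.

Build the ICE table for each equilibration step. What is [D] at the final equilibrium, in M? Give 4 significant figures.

[D]_eq = 2.021 M

Q₀ = 0.001395 vs Keq = 0.05336 ⇒ Q<K, forward
Step 1:
                    D           X
  Initial       2.552     0.09532
  Change      -0.4015      0.4015
  Equil         2.151      0.4968
  solve Keq expr → x = 0.2007; check Q = 0.05336
Then remove 0.1589 M of X.
Step 2:
                    D           X
  Initial       2.151      0.3379
  Change      -0.1291      0.1291
  Equil         2.021       0.467
  solve Keq expr → x = 0.06454; check Q = 0.05336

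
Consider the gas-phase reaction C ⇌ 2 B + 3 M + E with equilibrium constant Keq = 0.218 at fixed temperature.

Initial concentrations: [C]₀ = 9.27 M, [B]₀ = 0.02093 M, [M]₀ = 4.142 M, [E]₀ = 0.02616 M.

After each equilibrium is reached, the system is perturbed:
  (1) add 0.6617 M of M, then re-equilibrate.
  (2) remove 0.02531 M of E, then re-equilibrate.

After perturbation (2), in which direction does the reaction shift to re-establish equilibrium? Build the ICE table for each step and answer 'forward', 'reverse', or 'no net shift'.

Q₀ = 8.7847e-05 vs Keq = 0.218 ⇒ Q<K, forward
Step 1:
                    C           B           M           E
  Initial        9.27     0.02093       4.142     0.02616
  Change      -0.1562      0.3124      0.4687      0.1562
  Equil         9.114      0.3334       4.611      0.1824
  solve Keq expr → x = 0.1562; check Q = 0.218
Then add 0.6617 M of M.
Step 2:
                    C           B           M           E
  Initial       9.114      0.3334       5.272      0.1824
  Change      0.01972    -0.03945    -0.05917    -0.01972
  Equil         9.133      0.2939       5.213      0.1627
  solve Keq expr → x = -0.01972; check Q = 0.218
Then remove 0.02531 M of E.
Step 3:
                    C           B           M           E
  Initial       9.133      0.2939       5.213      0.1374
  Change    -0.007623     0.01525     0.02287    0.007623
  Equil         9.126      0.3092       5.236       0.145
  solve Keq expr → x = 0.007623; check Q = 0.218

Direction: forward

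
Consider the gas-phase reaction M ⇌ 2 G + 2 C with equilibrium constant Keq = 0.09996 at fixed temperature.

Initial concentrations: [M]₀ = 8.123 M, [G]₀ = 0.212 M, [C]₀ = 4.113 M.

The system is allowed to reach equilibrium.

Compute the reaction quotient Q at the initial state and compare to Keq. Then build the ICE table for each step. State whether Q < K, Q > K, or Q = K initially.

Q₀ = 0.0936 vs Keq = 0.09996 ⇒ Q<K, forward
Step 1:
                   M          G          C
  I            8.123      0.212      4.113
  C        -0.003342   0.006685   0.006685
  E             8.12     0.2187       4.12
  solve Keq expr → x = 0.003342; check Q = 0.09996

Q₀ = 0.0936; Q < K (proceeds forward)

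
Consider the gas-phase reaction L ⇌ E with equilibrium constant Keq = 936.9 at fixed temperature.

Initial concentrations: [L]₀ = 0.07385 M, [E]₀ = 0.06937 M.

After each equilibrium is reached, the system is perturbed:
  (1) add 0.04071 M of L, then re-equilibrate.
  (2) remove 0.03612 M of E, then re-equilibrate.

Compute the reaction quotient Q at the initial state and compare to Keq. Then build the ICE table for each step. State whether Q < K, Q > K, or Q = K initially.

Q₀ = 0.9393 vs Keq = 936.9 ⇒ Q<K, forward
Step 1:
                  L         E
  Initial   0.07385   0.06937
  Change    -0.0737    0.0737
  Equil   1.5270e-04    0.1431
  solve Keq expr → x = 0.0737; check Q = 936.9
Then add 0.04071 M of L.
Step 2:
                  L         E
  Initial   0.04086    0.1431
  Change   -0.04067   0.04067
  Equil   1.9611e-04    0.1837
  solve Keq expr → x = 0.04067; check Q = 936.9
Then remove 0.03612 M of E.
Step 3:
                  L         E
  Initial 1.9611e-04    0.1476
  Change  -3.8512e-05 3.8512e-05
  Equil   1.5760e-04    0.1477
  solve Keq expr → x = 3.8512e-05; check Q = 936.9

Q₀ = 0.9393; Q < K (proceeds forward)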